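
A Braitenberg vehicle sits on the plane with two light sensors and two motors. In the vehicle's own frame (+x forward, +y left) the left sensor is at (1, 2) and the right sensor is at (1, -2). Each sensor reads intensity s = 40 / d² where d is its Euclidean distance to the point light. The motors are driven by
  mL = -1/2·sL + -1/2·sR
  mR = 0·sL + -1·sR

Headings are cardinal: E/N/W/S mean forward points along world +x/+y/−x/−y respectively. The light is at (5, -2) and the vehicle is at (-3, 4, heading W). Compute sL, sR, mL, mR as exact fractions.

left sensor world pos  = (-4, 2); dL² = 97
right sensor world pos = (-4, 6); dR² = 145
sL = 40/97 = 40/97
sR = 40/145 = 8/29
mL = -1/2·sL + -1/2·sR = -968/2813
mR = 0·sL + -1·sR = -8/29

40/97 8/29 -968/2813 -8/29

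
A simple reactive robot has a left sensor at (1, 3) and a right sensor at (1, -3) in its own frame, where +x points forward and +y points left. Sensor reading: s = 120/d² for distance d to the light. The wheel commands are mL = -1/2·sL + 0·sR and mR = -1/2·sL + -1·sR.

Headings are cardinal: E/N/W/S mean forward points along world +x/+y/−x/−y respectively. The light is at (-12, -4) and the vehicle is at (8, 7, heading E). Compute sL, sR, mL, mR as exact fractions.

120/637 24/101 -60/637 -21348/64337

left sensor world pos  = (9, 10); dL² = 637
right sensor world pos = (9, 4); dR² = 505
sL = 120/637 = 120/637
sR = 120/505 = 24/101
mL = -1/2·sL + 0·sR = -60/637
mR = -1/2·sL + -1·sR = -21348/64337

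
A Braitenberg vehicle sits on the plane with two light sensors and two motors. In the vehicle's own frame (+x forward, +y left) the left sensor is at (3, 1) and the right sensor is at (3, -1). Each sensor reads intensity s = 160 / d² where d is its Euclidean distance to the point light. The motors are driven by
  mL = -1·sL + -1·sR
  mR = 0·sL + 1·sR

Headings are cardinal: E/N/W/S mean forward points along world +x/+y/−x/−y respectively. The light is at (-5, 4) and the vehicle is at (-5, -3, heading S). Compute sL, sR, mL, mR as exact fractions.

left sensor world pos  = (-4, -6); dL² = 101
right sensor world pos = (-6, -6); dR² = 101
sL = 160/101 = 160/101
sR = 160/101 = 160/101
mL = -1·sL + -1·sR = -320/101
mR = 0·sL + 1·sR = 160/101

160/101 160/101 -320/101 160/101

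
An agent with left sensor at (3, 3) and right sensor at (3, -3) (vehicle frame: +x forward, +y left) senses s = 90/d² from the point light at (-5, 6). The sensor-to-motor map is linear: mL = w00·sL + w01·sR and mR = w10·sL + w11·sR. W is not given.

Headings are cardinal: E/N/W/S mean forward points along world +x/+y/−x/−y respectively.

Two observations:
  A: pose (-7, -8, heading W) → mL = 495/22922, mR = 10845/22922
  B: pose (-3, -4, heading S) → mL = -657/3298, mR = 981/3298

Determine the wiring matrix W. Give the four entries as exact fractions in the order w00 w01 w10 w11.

-1 1/2 -1/2 1

obs A: pose=(-7,-8,W) → sL=45/157, sR=45/73, mL=495/22922, mR=10845/22922
obs B: pose=(-3,-4,S) → sL=45/97, sR=9/17, mL=-657/3298, mR=981/3298
sensor matrix S = [[45/157, 45/73], [45/97, 9/17]]; det S = -2536920/18899189
solve [mL_A; mL_B] = S·[w00; w01] and [mR_A; mR_B] = S·[w10; w11]:
  w00 = -1, w01 = 1/2, w10 = -1/2, w11 = 1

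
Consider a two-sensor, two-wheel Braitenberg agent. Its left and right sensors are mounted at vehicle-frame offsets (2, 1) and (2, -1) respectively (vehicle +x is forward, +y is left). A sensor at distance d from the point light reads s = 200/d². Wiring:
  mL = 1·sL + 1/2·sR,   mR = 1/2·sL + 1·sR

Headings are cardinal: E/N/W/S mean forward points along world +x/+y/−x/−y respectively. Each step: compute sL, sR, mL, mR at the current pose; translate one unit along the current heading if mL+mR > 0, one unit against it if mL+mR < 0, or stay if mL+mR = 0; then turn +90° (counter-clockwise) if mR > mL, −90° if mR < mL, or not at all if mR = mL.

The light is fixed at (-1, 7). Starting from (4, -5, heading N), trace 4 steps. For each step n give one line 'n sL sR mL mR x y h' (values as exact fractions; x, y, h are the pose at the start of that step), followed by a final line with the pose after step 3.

n=0: pose=(4,-5,N); sL=50/29, sR=25/17; mL=2425/986, mR=1150/493; mL+mR=4725/986 → advance +1; mR−mL=-125/986 → turn -1·90°
n=1: pose=(4,-4,E); sL=200/149, sR=200/193; mL=53500/28757, mR=49100/28757; mL+mR=102600/28757 → advance +1; mR−mL=-4400/28757 → turn -1·90°
n=2: pose=(5,-4,S); sL=100/109, sR=100/97; mL=15150/10573, mR=15750/10573; mL+mR=30900/10573 → advance +1; mR−mL=600/10573 → turn +1·90°
n=3: pose=(5,-5,E); sL=40/37, sR=200/233; mL=13020/8621, mR=12060/8621; mL+mR=25080/8621 → advance +1; mR−mL=-960/8621 → turn -1·90°

0 50/29 25/17 2425/986 1150/493 4 -5 N
1 200/149 200/193 53500/28757 49100/28757 4 -4 E
2 100/109 100/97 15150/10573 15750/10573 5 -4 S
3 40/37 200/233 13020/8621 12060/8621 5 -5 E
final 6 -5 S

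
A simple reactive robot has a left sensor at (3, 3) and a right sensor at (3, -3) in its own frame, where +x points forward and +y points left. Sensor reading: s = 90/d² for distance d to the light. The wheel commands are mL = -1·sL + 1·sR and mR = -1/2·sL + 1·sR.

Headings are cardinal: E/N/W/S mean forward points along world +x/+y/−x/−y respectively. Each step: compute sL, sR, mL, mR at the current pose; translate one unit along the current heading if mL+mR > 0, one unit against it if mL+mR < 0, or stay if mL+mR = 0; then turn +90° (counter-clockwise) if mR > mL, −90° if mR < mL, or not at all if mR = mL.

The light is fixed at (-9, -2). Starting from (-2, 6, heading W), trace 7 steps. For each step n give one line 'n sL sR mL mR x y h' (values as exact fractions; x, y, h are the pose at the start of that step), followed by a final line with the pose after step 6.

n=0: pose=(-2,6,W); sL=90/41, sR=90/137; mL=-8640/5617, mR=-2475/5617; mL+mR=-11115/5617 → advance -1; mR−mL=45/41 → turn +1·90°
n=1: pose=(-1,6,S); sL=45/73, sR=9/5; mL=432/365, mR=1089/730; mL+mR=1953/730 → advance +1; mR−mL=45/146 → turn +1·90°
n=2: pose=(-1,5,E); sL=90/221, sR=90/137; mL=7560/30277, mR=13725/30277; mL+mR=21285/30277 → advance +1; mR−mL=45/221 → turn +1·90°
n=3: pose=(0,5,N); sL=45/68, sR=45/122; mL=-1215/4148, mR=315/8296; mL+mR=-2115/8296 → advance -1; mR−mL=45/136 → turn +1·90°
n=4: pose=(0,4,W); sL=2, sR=10/13; mL=-16/13, mR=-3/13; mL+mR=-19/13 → advance -1; mR−mL=1 → turn +1·90°
n=5: pose=(1,4,S); sL=45/89, sR=45/29; mL=2700/2581, mR=6705/5162; mL+mR=12105/5162 → advance +1; mR−mL=45/178 → turn +1·90°
n=6: pose=(1,3,E); sL=90/233, sR=90/173; mL=5400/40309, mR=13185/40309; mL+mR=18585/40309 → advance +1; mR−mL=45/233 → turn +1·90°

0 90/41 90/137 -8640/5617 -2475/5617 -2 6 W
1 45/73 9/5 432/365 1089/730 -1 6 S
2 90/221 90/137 7560/30277 13725/30277 -1 5 E
3 45/68 45/122 -1215/4148 315/8296 0 5 N
4 2 10/13 -16/13 -3/13 0 4 W
5 45/89 45/29 2700/2581 6705/5162 1 4 S
6 90/233 90/173 5400/40309 13185/40309 1 3 E
final 2 3 N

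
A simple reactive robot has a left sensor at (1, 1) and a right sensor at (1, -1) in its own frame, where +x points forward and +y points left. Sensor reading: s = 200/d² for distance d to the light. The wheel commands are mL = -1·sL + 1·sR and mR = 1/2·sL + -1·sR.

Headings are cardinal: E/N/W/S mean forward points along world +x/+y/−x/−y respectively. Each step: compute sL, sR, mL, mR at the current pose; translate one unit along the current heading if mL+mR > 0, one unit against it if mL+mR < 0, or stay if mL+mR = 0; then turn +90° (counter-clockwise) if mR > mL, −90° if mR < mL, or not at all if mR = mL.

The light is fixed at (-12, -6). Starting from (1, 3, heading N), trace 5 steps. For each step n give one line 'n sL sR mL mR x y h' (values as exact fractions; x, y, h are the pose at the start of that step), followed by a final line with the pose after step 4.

0 50/61 25/37 -325/2257 -600/2257 1 3 N
1 200/277 40/49 1280/13573 -6180/13573 1 2 E
2 100/109 20/17 480/1853 -1330/1853 0 2 S
3 40/37 200/221 -1440/8177 -2980/8177 0 3 W
4 50/61 25/37 -325/2257 -600/2257 1 3 N
final 1 2 E

n=0: pose=(1,3,N); sL=50/61, sR=25/37; mL=-325/2257, mR=-600/2257; mL+mR=-25/61 → advance -1; mR−mL=-275/2257 → turn -1·90°
n=1: pose=(1,2,E); sL=200/277, sR=40/49; mL=1280/13573, mR=-6180/13573; mL+mR=-100/277 → advance -1; mR−mL=-7460/13573 → turn -1·90°
n=2: pose=(0,2,S); sL=100/109, sR=20/17; mL=480/1853, mR=-1330/1853; mL+mR=-50/109 → advance -1; mR−mL=-1810/1853 → turn -1·90°
n=3: pose=(0,3,W); sL=40/37, sR=200/221; mL=-1440/8177, mR=-2980/8177; mL+mR=-20/37 → advance -1; mR−mL=-1540/8177 → turn -1·90°
n=4: pose=(1,3,N); sL=50/61, sR=25/37; mL=-325/2257, mR=-600/2257; mL+mR=-25/61 → advance -1; mR−mL=-275/2257 → turn -1·90°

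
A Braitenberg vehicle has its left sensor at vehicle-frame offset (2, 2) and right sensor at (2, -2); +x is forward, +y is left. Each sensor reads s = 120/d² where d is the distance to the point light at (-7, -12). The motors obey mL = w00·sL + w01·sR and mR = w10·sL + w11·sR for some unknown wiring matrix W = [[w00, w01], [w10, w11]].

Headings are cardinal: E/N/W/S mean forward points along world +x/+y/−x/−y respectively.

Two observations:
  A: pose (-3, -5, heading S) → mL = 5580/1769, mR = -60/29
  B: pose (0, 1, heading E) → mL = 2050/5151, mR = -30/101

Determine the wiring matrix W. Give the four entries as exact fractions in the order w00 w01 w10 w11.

obs A: pose=(-3,-5,S) → sL=120/61, sR=120/29, mL=5580/1769, mR=-60/29
obs B: pose=(0,1,E) → sL=20/51, sR=60/101, mL=2050/5151, mR=-30/101
sensor matrix S = [[120/61, 120/29], [20/51, 60/101]]; det S = -1379200/3037373
solve [mL_A; mL_B] = S·[w00; w01] and [mR_A; mR_B] = S·[w10; w11]:
  w00 = -1/2, w01 = 1, w10 = 0, w11 = -1/2

-1/2 1 0 -1/2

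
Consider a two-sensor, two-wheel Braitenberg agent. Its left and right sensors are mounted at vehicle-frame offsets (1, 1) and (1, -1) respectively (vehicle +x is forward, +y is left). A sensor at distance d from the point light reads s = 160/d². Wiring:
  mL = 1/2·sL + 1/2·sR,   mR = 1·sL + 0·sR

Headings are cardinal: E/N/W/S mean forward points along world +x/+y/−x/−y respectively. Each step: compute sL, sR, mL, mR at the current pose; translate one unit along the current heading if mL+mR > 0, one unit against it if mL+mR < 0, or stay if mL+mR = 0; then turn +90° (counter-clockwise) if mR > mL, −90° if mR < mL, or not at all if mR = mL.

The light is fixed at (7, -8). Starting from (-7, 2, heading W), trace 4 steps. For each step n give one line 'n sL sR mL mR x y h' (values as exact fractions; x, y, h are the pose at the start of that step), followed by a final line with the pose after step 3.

0 80/153 80/173 13040/26469 80/153 -7 2 W
1 160/277 160/337 49120/93349 160/277 -8 2 S
2 20/37 8/13 278/481 20/37 -8 1 E
3 160/233 160/289 41760/67337 160/233 -7 1 S
final -7 0 E

n=0: pose=(-7,2,W); sL=80/153, sR=80/173; mL=13040/26469, mR=80/153; mL+mR=8960/8823 → advance +1; mR−mL=800/26469 → turn +1·90°
n=1: pose=(-8,2,S); sL=160/277, sR=160/337; mL=49120/93349, mR=160/277; mL+mR=103040/93349 → advance +1; mR−mL=4800/93349 → turn +1·90°
n=2: pose=(-8,1,E); sL=20/37, sR=8/13; mL=278/481, mR=20/37; mL+mR=538/481 → advance +1; mR−mL=-18/481 → turn -1·90°
n=3: pose=(-7,1,S); sL=160/233, sR=160/289; mL=41760/67337, mR=160/233; mL+mR=88000/67337 → advance +1; mR−mL=4480/67337 → turn +1·90°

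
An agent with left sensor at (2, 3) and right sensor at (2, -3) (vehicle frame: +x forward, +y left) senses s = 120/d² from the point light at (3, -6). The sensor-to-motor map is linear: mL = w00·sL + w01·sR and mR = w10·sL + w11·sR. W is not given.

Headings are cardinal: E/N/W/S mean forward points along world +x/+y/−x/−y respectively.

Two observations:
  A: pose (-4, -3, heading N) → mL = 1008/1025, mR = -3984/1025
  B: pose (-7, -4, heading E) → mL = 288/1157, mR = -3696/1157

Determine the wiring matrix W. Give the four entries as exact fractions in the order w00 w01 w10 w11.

-1/2 1/2 -1 -1

obs A: pose=(-4,-3,N) → sL=24/25, sR=120/41, mL=1008/1025, mR=-3984/1025
obs B: pose=(-7,-4,E) → sL=120/89, sR=24/13, mL=288/1157, mR=-3696/1157
sensor matrix S = [[24/25, 120/41], [120/89, 24/13]]; det S = -2578176/1185925
solve [mL_A; mL_B] = S·[w00; w01] and [mR_A; mR_B] = S·[w10; w11]:
  w00 = -1/2, w01 = 1/2, w10 = -1, w11 = -1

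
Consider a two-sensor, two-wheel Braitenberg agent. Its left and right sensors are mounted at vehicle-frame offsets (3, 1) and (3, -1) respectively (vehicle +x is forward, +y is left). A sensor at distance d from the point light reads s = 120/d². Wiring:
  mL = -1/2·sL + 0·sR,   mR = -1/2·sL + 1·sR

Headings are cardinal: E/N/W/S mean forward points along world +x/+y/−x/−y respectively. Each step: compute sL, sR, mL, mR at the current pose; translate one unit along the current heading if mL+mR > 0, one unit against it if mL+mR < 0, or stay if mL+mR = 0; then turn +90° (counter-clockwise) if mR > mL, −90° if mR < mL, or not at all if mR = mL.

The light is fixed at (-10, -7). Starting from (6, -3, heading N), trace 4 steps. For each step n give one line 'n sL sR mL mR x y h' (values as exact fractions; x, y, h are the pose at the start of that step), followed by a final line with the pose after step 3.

n=0: pose=(6,-3,N); sL=60/137, sR=60/169; mL=-30/137, mR=3150/23153; mL+mR=-1920/23153 → advance -1; mR−mL=60/169 → turn +1·90°
n=1: pose=(6,-4,W); sL=120/173, sR=24/37; mL=-60/173, mR=1932/6401; mL+mR=-288/6401 → advance -1; mR−mL=24/37 → turn +1·90°
n=2: pose=(7,-4,S); sL=10/27, sR=15/32; mL=-5/27, mR=245/864; mL+mR=85/864 → advance +1; mR−mL=15/32 → turn +1·90°
n=3: pose=(7,-5,E); sL=120/409, sR=120/401; mL=-60/409, mR=25020/164009; mL+mR=960/164009 → advance +1; mR−mL=120/401 → turn +1·90°

0 60/137 60/169 -30/137 3150/23153 6 -3 N
1 120/173 24/37 -60/173 1932/6401 6 -4 W
2 10/27 15/32 -5/27 245/864 7 -4 S
3 120/409 120/401 -60/409 25020/164009 7 -5 E
final 8 -5 N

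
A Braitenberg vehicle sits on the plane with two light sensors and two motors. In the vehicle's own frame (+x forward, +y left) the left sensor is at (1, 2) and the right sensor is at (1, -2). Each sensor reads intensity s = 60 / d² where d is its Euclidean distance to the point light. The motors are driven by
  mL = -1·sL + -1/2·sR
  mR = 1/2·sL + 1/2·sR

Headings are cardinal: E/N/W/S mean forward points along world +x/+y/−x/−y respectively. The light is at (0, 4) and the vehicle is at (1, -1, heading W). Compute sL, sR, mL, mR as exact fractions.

left sensor world pos  = (0, -3); dL² = 49
right sensor world pos = (0, 1); dR² = 9
sL = 60/49 = 60/49
sR = 60/9 = 20/3
mL = -1·sL + -1/2·sR = -670/147
mR = 1/2·sL + 1/2·sR = 580/147

60/49 20/3 -670/147 580/147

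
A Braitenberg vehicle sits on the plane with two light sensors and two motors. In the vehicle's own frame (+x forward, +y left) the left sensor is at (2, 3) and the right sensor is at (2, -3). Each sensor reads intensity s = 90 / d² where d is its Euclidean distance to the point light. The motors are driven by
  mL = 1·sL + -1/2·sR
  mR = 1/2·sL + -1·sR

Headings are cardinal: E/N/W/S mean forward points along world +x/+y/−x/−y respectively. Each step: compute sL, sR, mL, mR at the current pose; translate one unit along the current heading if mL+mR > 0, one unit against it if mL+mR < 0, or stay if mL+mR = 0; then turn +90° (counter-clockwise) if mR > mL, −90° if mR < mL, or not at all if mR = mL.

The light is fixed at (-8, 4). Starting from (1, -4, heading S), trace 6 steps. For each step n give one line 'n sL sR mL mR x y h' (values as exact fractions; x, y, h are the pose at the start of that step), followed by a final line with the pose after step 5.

0 45/122 45/68 315/8296 -495/1037 1 -4 S
1 90/149 18/13 -171/1937 -2097/1937 1 -3 W
2 45/37 45/97 7065/7178 1035/7178 2 -3 N
3 10/17 2/5 33/85 -9/85 2 -2 E
4 9/26 45/64 -9/1664 -441/832 3 -2 S
5 18/29 18/17 45/493 -369/493 3 -1 W
final 4 -1 N

n=0: pose=(1,-4,S); sL=45/122, sR=45/68; mL=315/8296, mR=-495/1037; mL+mR=-3645/8296 → advance -1; mR−mL=-4275/8296 → turn -1·90°
n=1: pose=(1,-3,W); sL=90/149, sR=18/13; mL=-171/1937, mR=-2097/1937; mL+mR=-2268/1937 → advance -1; mR−mL=-1926/1937 → turn -1·90°
n=2: pose=(2,-3,N); sL=45/37, sR=45/97; mL=7065/7178, mR=1035/7178; mL+mR=4050/3589 → advance +1; mR−mL=-3015/3589 → turn -1·90°
n=3: pose=(2,-2,E); sL=10/17, sR=2/5; mL=33/85, mR=-9/85; mL+mR=24/85 → advance +1; mR−mL=-42/85 → turn -1·90°
n=4: pose=(3,-2,S); sL=9/26, sR=45/64; mL=-9/1664, mR=-441/832; mL+mR=-891/1664 → advance -1; mR−mL=-873/1664 → turn -1·90°
n=5: pose=(3,-1,W); sL=18/29, sR=18/17; mL=45/493, mR=-369/493; mL+mR=-324/493 → advance -1; mR−mL=-414/493 → turn -1·90°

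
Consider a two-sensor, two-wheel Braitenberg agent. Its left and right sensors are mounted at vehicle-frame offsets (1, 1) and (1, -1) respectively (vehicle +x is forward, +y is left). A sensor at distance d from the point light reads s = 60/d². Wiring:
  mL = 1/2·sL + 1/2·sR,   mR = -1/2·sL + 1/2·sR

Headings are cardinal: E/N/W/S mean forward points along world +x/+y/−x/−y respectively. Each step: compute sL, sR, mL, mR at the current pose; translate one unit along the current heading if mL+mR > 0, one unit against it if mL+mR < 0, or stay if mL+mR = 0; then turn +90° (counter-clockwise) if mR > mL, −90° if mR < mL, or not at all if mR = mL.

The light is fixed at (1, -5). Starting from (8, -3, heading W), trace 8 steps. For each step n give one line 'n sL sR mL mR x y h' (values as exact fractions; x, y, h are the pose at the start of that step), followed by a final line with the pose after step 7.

n=0: pose=(8,-3,W); sL=60/37, sR=4/3; mL=164/111, mR=-16/111; mL+mR=4/3 → advance +1; mR−mL=-60/37 → turn -1·90°
n=1: pose=(7,-3,N); sL=30/17, sR=30/29; mL=690/493, mR=-180/493; mL+mR=30/29 → advance +1; mR−mL=-30/17 → turn -1·90°
n=2: pose=(7,-2,E); sL=12/13, sR=60/53; mL=708/689, mR=72/689; mL+mR=60/53 → advance +1; mR−mL=-12/13 → turn -1·90°
n=3: pose=(8,-2,S); sL=15/17, sR=3/2; mL=81/68, mR=21/68; mL+mR=3/2 → advance +1; mR−mL=-15/17 → turn -1·90°
n=4: pose=(8,-3,W); sL=60/37, sR=4/3; mL=164/111, mR=-16/111; mL+mR=4/3 → advance +1; mR−mL=-60/37 → turn -1·90°
n=5: pose=(7,-3,N); sL=30/17, sR=30/29; mL=690/493, mR=-180/493; mL+mR=30/29 → advance +1; mR−mL=-30/17 → turn -1·90°
n=6: pose=(7,-2,E); sL=12/13, sR=60/53; mL=708/689, mR=72/689; mL+mR=60/53 → advance +1; mR−mL=-12/13 → turn -1·90°
n=7: pose=(8,-2,S); sL=15/17, sR=3/2; mL=81/68, mR=21/68; mL+mR=3/2 → advance +1; mR−mL=-15/17 → turn -1·90°

0 60/37 4/3 164/111 -16/111 8 -3 W
1 30/17 30/29 690/493 -180/493 7 -3 N
2 12/13 60/53 708/689 72/689 7 -2 E
3 15/17 3/2 81/68 21/68 8 -2 S
4 60/37 4/3 164/111 -16/111 8 -3 W
5 30/17 30/29 690/493 -180/493 7 -3 N
6 12/13 60/53 708/689 72/689 7 -2 E
7 15/17 3/2 81/68 21/68 8 -2 S
final 8 -3 W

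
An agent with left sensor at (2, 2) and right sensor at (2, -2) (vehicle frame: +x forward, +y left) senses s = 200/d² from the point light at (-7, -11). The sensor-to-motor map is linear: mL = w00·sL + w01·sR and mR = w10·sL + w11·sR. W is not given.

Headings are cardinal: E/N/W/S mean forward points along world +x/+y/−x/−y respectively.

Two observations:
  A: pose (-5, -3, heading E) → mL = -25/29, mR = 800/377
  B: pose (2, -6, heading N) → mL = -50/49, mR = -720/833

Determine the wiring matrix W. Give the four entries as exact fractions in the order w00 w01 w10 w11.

obs A: pose=(-5,-3,E) → sL=50/29, sR=50/13, mL=-25/29, mR=800/377
obs B: pose=(2,-6,N) → sL=100/49, sR=20/17, mL=-50/49, mR=-720/833
sensor matrix S = [[50/29, 50/13], [100/49, 20/17]]; det S = -1828000/314041
solve [mL_A; mL_B] = S·[w00; w01] and [mR_A; mR_B] = S·[w10; w11]:
  w00 = -1/2, w01 = 0, w10 = -1, w11 = 1

-1/2 0 -1 1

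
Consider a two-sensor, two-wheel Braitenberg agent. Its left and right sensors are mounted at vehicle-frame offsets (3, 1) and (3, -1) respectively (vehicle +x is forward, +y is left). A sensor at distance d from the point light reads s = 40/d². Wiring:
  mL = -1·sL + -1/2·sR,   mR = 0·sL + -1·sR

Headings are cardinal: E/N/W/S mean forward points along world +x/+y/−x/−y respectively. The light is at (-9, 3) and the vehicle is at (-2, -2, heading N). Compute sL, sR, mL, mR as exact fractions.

left sensor world pos  = (-3, 1); dL² = 40
right sensor world pos = (-1, 1); dR² = 68
sL = 40/40 = 1
sR = 40/68 = 10/17
mL = -1·sL + -1/2·sR = -22/17
mR = 0·sL + -1·sR = -10/17

1 10/17 -22/17 -10/17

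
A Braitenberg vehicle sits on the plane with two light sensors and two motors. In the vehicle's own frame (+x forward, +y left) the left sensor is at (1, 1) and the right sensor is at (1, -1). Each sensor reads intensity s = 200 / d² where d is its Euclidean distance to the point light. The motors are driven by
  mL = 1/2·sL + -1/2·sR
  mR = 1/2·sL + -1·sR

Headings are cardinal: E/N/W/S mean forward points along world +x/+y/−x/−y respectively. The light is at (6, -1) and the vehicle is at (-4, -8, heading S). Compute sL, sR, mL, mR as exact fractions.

left sensor world pos  = (-3, -9); dL² = 145
right sensor world pos = (-5, -9); dR² = 185
sL = 200/145 = 40/29
sR = 200/185 = 40/37
mL = 1/2·sL + -1/2·sR = 160/1073
mR = 1/2·sL + -1·sR = -420/1073

40/29 40/37 160/1073 -420/1073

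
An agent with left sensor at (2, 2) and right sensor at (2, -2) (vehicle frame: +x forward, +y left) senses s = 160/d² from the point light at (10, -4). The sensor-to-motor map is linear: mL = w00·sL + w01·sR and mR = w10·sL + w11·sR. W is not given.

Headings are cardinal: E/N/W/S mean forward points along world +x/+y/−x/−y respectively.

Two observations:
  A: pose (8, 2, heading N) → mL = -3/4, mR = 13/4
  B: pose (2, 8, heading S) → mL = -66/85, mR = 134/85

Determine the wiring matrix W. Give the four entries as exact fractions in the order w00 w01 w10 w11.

obs A: pose=(8,2,N) → sL=2, sR=5/2, mL=-3/4, mR=13/4
obs B: pose=(2,8,S) → sL=20/17, sR=4/5, mL=-66/85, mR=134/85
sensor matrix S = [[2, 5/2], [20/17, 4/5]]; det S = -114/85
solve [mL_A; mL_B] = S·[w00; w01] and [mR_A; mR_B] = S·[w10; w11]:
  w00 = -1, w01 = 1/2, w10 = 1, w11 = 1/2

-1 1/2 1 1/2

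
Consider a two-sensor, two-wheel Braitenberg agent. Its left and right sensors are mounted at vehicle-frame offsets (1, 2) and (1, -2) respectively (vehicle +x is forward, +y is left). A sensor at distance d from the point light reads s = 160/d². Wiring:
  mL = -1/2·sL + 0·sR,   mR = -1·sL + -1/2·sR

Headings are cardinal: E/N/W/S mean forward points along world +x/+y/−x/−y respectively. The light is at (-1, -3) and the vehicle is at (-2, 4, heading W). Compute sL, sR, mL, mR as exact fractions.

left sensor world pos  = (-3, 2); dL² = 29
right sensor world pos = (-3, 6); dR² = 85
sL = 160/29 = 160/29
sR = 160/85 = 32/17
mL = -1/2·sL + 0·sR = -80/29
mR = -1·sL + -1/2·sR = -3184/493

160/29 32/17 -80/29 -3184/493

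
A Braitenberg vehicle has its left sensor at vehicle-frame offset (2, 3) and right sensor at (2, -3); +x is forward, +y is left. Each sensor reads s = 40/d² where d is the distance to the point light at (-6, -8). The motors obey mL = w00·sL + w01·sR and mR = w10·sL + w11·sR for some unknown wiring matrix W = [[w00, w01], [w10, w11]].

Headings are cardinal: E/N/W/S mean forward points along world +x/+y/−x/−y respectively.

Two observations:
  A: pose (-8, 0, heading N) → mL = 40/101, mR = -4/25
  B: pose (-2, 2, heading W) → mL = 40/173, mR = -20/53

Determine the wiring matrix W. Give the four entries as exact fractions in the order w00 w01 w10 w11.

obs A: pose=(-8,0,N) → sL=8/25, sR=40/101, mL=40/101, mR=-4/25
obs B: pose=(-2,2,W) → sL=40/53, sR=40/173, mL=40/173, mR=-20/53
sensor matrix S = [[8/25, 40/101], [40/53, 40/173]]; det S = -1041408/4630345
solve [mL_A; mL_B] = S·[w00; w01] and [mR_A; mR_B] = S·[w10; w11]:
  w00 = 0, w01 = 1, w10 = -1/2, w11 = 0

0 1 -1/2 0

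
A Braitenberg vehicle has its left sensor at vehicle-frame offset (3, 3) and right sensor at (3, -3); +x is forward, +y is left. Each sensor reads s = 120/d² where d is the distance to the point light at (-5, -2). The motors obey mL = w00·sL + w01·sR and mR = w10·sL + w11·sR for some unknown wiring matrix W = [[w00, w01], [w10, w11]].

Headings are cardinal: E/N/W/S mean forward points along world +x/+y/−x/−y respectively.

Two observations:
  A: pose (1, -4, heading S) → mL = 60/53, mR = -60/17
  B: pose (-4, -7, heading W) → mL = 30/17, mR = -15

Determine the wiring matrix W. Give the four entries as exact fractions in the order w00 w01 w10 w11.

obs A: pose=(1,-4,S) → sL=60/53, sR=60/17, mL=60/53, mR=-60/17
obs B: pose=(-4,-7,W) → sL=30/17, sR=15, mL=30/17, mR=-15
sensor matrix S = [[60/53, 60/17], [30/17, 15]]; det S = 164700/15317
solve [mL_A; mL_B] = S·[w00; w01] and [mR_A; mR_B] = S·[w10; w11]:
  w00 = 1, w01 = 0, w10 = 0, w11 = -1

1 0 0 -1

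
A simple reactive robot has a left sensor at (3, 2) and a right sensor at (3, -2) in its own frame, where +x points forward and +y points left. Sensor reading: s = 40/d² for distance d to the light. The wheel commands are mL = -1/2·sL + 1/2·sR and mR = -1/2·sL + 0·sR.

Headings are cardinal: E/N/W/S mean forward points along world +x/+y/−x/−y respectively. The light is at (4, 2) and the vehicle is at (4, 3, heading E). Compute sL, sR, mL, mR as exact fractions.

left sensor world pos  = (7, 5); dL² = 18
right sensor world pos = (7, 1); dR² = 10
sL = 40/18 = 20/9
sR = 40/10 = 4
mL = -1/2·sL + 1/2·sR = 8/9
mR = -1/2·sL + 0·sR = -10/9

20/9 4 8/9 -10/9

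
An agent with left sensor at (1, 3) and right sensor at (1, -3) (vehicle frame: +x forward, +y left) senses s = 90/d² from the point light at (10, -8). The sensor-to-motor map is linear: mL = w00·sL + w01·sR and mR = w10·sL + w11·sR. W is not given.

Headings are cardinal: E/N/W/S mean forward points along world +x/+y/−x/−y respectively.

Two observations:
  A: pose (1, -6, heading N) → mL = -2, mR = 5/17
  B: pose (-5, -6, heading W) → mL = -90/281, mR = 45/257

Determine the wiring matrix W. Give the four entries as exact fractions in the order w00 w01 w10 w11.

0 -1 1/2 0

obs A: pose=(1,-6,N) → sL=10/17, sR=2, mL=-2, mR=5/17
obs B: pose=(-5,-6,W) → sL=90/257, sR=90/281, mL=-90/281, mR=45/257
sensor matrix S = [[10/17, 2], [90/257, 90/281]]; det S = -628560/1227689
solve [mL_A; mL_B] = S·[w00; w01] and [mR_A; mR_B] = S·[w10; w11]:
  w00 = 0, w01 = -1, w10 = 1/2, w11 = 0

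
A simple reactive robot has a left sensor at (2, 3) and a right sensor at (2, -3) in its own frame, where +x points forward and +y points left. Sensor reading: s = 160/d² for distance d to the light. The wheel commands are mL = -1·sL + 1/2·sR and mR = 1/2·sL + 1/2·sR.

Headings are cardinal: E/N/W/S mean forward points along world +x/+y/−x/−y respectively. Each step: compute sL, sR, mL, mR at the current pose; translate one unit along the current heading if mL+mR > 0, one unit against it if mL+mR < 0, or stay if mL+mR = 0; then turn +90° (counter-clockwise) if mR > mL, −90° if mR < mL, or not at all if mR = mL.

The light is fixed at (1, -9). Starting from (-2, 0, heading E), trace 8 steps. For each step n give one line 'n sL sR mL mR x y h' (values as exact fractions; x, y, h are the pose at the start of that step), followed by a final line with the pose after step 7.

n=0: pose=(-2,0,E); sL=32/29, sR=160/37; mL=1136/1073, mR=2912/1073; mL+mR=4048/1073 → advance +1; mR−mL=48/29 → turn +1·90°
n=1: pose=(-1,0,N); sL=80/73, sR=80/61; mL=-1960/4453, mR=5360/4453; mL+mR=3400/4453 → advance +1; mR−mL=120/73 → turn +1·90°
n=2: pose=(-1,1,W); sL=32/13, sR=32/37; mL=-976/481, mR=800/481; mL+mR=-176/481 → advance -1; mR−mL=48/13 → turn +1·90°
n=3: pose=(0,1,S); sL=40/17, sR=2; mL=-23/17, mR=37/17; mL+mR=14/17 → advance +1; mR−mL=60/17 → turn +1·90°
n=4: pose=(0,0,E); sL=32/29, sR=160/37; mL=1136/1073, mR=2912/1073; mL+mR=4048/1073 → advance +1; mR−mL=48/29 → turn +1·90°
n=5: pose=(1,0,N); sL=16/13, sR=16/13; mL=-8/13, mR=16/13; mL+mR=8/13 → advance +1; mR−mL=24/13 → turn +1·90°
n=6: pose=(1,1,W); sL=160/53, sR=160/173; mL=-23440/9169, mR=18080/9169; mL+mR=-5360/9169 → advance -1; mR−mL=240/53 → turn +1·90°
n=7: pose=(2,1,S); sL=2, sR=40/17; mL=-14/17, mR=37/17; mL+mR=23/17 → advance +1; mR−mL=3 → turn +1·90°

0 32/29 160/37 1136/1073 2912/1073 -2 0 E
1 80/73 80/61 -1960/4453 5360/4453 -1 0 N
2 32/13 32/37 -976/481 800/481 -1 1 W
3 40/17 2 -23/17 37/17 0 1 S
4 32/29 160/37 1136/1073 2912/1073 0 0 E
5 16/13 16/13 -8/13 16/13 1 0 N
6 160/53 160/173 -23440/9169 18080/9169 1 1 W
7 2 40/17 -14/17 37/17 2 1 S
final 2 0 E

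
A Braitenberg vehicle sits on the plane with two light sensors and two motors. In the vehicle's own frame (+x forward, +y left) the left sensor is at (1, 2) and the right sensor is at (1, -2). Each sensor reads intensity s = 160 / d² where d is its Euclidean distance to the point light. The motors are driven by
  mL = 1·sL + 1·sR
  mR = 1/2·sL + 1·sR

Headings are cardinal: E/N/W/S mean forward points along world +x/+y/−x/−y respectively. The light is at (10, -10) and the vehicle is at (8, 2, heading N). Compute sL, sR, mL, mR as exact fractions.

left sensor world pos  = (6, 3); dL² = 185
right sensor world pos = (10, 3); dR² = 169
sL = 160/185 = 32/37
sR = 160/169 = 160/169
mL = 1·sL + 1·sR = 11328/6253
mR = 1/2·sL + 1·sR = 8624/6253

32/37 160/169 11328/6253 8624/6253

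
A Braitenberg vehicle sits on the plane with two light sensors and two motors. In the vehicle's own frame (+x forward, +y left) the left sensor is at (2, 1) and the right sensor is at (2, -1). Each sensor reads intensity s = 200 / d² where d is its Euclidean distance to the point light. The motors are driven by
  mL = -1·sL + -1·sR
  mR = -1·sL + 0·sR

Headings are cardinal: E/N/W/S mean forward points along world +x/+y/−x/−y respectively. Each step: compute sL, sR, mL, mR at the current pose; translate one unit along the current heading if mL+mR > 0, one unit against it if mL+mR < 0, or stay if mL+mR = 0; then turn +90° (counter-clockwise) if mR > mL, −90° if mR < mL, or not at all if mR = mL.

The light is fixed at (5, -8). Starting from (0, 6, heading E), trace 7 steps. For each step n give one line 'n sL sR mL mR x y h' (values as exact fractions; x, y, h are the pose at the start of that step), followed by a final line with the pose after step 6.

n=0: pose=(0,6,E); sL=100/117, sR=100/89; mL=-20600/10413, mR=-100/117; mL+mR=-29500/10413 → advance -1; mR−mL=100/89 → turn +1·90°
n=1: pose=(-1,6,N); sL=40/61, sR=200/281; mL=-23440/17141, mR=-40/61; mL+mR=-34680/17141 → advance -1; mR−mL=200/281 → turn +1·90°
n=2: pose=(-1,5,W); sL=25/26, sR=10/13; mL=-45/26, mR=-25/26; mL+mR=-35/13 → advance -1; mR−mL=10/13 → turn +1·90°
n=3: pose=(0,5,S); sL=200/137, sR=200/157; mL=-58800/21509, mR=-200/137; mL+mR=-90200/21509 → advance -1; mR−mL=200/157 → turn +1·90°
n=4: pose=(0,6,E); sL=100/117, sR=100/89; mL=-20600/10413, mR=-100/117; mL+mR=-29500/10413 → advance -1; mR−mL=100/89 → turn +1·90°
n=5: pose=(-1,6,N); sL=40/61, sR=200/281; mL=-23440/17141, mR=-40/61; mL+mR=-34680/17141 → advance -1; mR−mL=200/281 → turn +1·90°
n=6: pose=(-1,5,W); sL=25/26, sR=10/13; mL=-45/26, mR=-25/26; mL+mR=-35/13 → advance -1; mR−mL=10/13 → turn +1·90°

0 100/117 100/89 -20600/10413 -100/117 0 6 E
1 40/61 200/281 -23440/17141 -40/61 -1 6 N
2 25/26 10/13 -45/26 -25/26 -1 5 W
3 200/137 200/157 -58800/21509 -200/137 0 5 S
4 100/117 100/89 -20600/10413 -100/117 0 6 E
5 40/61 200/281 -23440/17141 -40/61 -1 6 N
6 25/26 10/13 -45/26 -25/26 -1 5 W
final 0 5 S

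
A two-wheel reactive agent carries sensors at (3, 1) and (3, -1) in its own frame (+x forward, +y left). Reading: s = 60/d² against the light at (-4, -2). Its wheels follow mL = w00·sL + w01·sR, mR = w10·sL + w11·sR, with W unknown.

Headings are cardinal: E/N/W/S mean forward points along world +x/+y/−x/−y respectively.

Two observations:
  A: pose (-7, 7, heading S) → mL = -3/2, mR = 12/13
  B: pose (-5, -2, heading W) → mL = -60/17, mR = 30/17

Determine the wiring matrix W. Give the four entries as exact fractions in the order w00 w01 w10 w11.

-1 0 1 -1/2

obs A: pose=(-7,7,S) → sL=3/2, sR=15/13, mL=-3/2, mR=12/13
obs B: pose=(-5,-2,W) → sL=60/17, sR=60/17, mL=-60/17, mR=30/17
sensor matrix S = [[3/2, 15/13], [60/17, 60/17]]; det S = 270/221
solve [mL_A; mL_B] = S·[w00; w01] and [mR_A; mR_B] = S·[w10; w11]:
  w00 = -1, w01 = 0, w10 = 1, w11 = -1/2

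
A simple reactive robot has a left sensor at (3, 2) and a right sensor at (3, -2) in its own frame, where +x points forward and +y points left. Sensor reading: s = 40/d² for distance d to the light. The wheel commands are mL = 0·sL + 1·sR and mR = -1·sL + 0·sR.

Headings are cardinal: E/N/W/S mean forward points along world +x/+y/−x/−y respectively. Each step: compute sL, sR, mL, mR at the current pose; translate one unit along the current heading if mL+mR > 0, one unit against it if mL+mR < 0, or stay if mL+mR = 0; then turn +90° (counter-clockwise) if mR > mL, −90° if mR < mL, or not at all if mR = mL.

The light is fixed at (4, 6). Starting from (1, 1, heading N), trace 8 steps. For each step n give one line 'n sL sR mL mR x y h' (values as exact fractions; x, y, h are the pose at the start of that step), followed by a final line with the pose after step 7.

0 40/29 8 8 -40/29 1 1 N
1 10 10/9 10/9 -10 1 2 E
2 40/53 8/17 8/17 -40/53 0 2 S
3 20/37 4/5 4/5 -20/37 0 3 W
4 40/49 40/9 40/9 -40/49 -1 3 N
5 10 2 2 -10 -1 4 E
6 40/41 40/89 40/89 -40/41 -2 4 S
7 4/9 20/41 20/41 -4/9 -2 5 W
final -3 5 N

n=0: pose=(1,1,N); sL=40/29, sR=8; mL=8, mR=-40/29; mL+mR=192/29 → advance +1; mR−mL=-272/29 → turn -1·90°
n=1: pose=(1,2,E); sL=10, sR=10/9; mL=10/9, mR=-10; mL+mR=-80/9 → advance -1; mR−mL=-100/9 → turn -1·90°
n=2: pose=(0,2,S); sL=40/53, sR=8/17; mL=8/17, mR=-40/53; mL+mR=-256/901 → advance -1; mR−mL=-1104/901 → turn -1·90°
n=3: pose=(0,3,W); sL=20/37, sR=4/5; mL=4/5, mR=-20/37; mL+mR=48/185 → advance +1; mR−mL=-248/185 → turn -1·90°
n=4: pose=(-1,3,N); sL=40/49, sR=40/9; mL=40/9, mR=-40/49; mL+mR=1600/441 → advance +1; mR−mL=-2320/441 → turn -1·90°
n=5: pose=(-1,4,E); sL=10, sR=2; mL=2, mR=-10; mL+mR=-8 → advance -1; mR−mL=-12 → turn -1·90°
n=6: pose=(-2,4,S); sL=40/41, sR=40/89; mL=40/89, mR=-40/41; mL+mR=-1920/3649 → advance -1; mR−mL=-5200/3649 → turn -1·90°
n=7: pose=(-2,5,W); sL=4/9, sR=20/41; mL=20/41, mR=-4/9; mL+mR=16/369 → advance +1; mR−mL=-344/369 → turn -1·90°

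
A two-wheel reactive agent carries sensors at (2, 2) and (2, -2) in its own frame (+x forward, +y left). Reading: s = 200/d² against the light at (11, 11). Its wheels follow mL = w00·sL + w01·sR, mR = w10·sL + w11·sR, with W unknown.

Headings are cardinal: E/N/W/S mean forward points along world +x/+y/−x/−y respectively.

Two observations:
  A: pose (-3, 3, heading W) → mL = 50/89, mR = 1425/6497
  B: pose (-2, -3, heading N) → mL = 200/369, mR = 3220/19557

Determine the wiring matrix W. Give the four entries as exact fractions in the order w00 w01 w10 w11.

1 0 1 -1/2

obs A: pose=(-3,3,W) → sL=50/89, sR=50/73, mL=50/89, mR=1425/6497
obs B: pose=(-2,-3,N) → sL=200/369, sR=40/53, mL=200/369, mR=3220/19557
sensor matrix S = [[50/89, 50/73], [200/369, 40/53]]; det S = 6704000/127061829
solve [mL_A; mL_B] = S·[w00; w01] and [mR_A; mR_B] = S·[w10; w11]:
  w00 = 1, w01 = 0, w10 = 1, w11 = -1/2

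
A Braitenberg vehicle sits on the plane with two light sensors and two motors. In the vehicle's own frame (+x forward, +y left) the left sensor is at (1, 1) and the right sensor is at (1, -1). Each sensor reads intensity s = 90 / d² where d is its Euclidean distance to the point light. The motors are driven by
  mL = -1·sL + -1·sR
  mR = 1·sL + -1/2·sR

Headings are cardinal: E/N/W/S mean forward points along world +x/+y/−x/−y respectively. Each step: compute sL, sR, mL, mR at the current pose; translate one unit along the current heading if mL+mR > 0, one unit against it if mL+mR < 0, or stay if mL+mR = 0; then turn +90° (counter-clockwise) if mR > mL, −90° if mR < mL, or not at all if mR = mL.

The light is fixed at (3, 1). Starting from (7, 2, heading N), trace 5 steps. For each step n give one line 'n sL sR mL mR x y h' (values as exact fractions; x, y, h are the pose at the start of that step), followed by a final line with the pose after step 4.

0 90/13 90/29 -3780/377 2025/377 7 2 N
1 9 9 -18 9/2 7 1 W
2 90/37 90/17 -4860/629 -135/629 8 1 S
3 9/4 5/2 -19/4 1 8 2 E
4 90/13 90/29 -3780/377 2025/377 7 2 N
final 7 1 W

n=0: pose=(7,2,N); sL=90/13, sR=90/29; mL=-3780/377, mR=2025/377; mL+mR=-135/29 → advance -1; mR−mL=5805/377 → turn +1·90°
n=1: pose=(7,1,W); sL=9, sR=9; mL=-18, mR=9/2; mL+mR=-27/2 → advance -1; mR−mL=45/2 → turn +1·90°
n=2: pose=(8,1,S); sL=90/37, sR=90/17; mL=-4860/629, mR=-135/629; mL+mR=-135/17 → advance -1; mR−mL=4725/629 → turn +1·90°
n=3: pose=(8,2,E); sL=9/4, sR=5/2; mL=-19/4, mR=1; mL+mR=-15/4 → advance -1; mR−mL=23/4 → turn +1·90°
n=4: pose=(7,2,N); sL=90/13, sR=90/29; mL=-3780/377, mR=2025/377; mL+mR=-135/29 → advance -1; mR−mL=5805/377 → turn +1·90°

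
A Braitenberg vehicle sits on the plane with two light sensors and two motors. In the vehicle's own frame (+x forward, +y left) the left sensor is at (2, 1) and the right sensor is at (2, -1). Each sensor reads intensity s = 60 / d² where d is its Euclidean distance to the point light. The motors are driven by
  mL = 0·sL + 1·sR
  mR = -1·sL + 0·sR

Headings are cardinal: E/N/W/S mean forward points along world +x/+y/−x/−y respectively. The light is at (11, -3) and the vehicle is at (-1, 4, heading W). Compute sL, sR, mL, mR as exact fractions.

15/58 3/13 3/13 -15/58

left sensor world pos  = (-3, 3); dL² = 232
right sensor world pos = (-3, 5); dR² = 260
sL = 60/232 = 15/58
sR = 60/260 = 3/13
mL = 0·sL + 1·sR = 3/13
mR = -1·sL + 0·sR = -15/58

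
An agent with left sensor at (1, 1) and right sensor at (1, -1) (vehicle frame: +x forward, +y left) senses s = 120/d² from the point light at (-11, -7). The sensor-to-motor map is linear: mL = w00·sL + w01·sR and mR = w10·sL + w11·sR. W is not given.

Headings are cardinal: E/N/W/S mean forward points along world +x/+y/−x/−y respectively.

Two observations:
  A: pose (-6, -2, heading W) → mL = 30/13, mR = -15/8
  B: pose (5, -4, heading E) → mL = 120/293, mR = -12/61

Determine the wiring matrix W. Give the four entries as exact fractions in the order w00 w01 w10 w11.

obs A: pose=(-6,-2,W) → sL=15/4, sR=30/13, mL=30/13, mR=-15/8
obs B: pose=(5,-4,E) → sL=24/61, sR=120/293, mL=120/293, mR=-12/61
sensor matrix S = [[15/4, 30/13], [24/61, 120/293]]; det S = 145890/232349
solve [mL_A; mL_B] = S·[w00; w01] and [mR_A; mR_B] = S·[w10; w11]:
  w00 = 0, w01 = 1, w10 = -1/2, w11 = 0

0 1 -1/2 0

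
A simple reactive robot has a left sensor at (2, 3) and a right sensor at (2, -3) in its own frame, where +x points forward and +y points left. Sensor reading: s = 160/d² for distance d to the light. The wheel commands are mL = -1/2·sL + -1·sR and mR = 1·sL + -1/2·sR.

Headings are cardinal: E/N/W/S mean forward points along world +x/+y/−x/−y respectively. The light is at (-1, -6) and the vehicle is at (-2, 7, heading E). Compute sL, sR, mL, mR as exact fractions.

160/257 160/101 -49200/25957 -4400/25957

left sensor world pos  = (0, 10); dL² = 257
right sensor world pos = (0, 4); dR² = 101
sL = 160/257 = 160/257
sR = 160/101 = 160/101
mL = -1/2·sL + -1·sR = -49200/25957
mR = 1·sL + -1/2·sR = -4400/25957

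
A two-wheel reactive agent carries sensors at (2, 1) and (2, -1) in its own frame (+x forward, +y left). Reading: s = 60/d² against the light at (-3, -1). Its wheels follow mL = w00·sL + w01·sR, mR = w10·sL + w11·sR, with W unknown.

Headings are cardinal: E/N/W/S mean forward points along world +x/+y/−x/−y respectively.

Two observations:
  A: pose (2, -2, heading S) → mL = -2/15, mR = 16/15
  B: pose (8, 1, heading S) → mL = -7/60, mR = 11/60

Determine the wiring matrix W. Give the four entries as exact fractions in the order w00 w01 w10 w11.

-1 1/2 -1 1

obs A: pose=(2,-2,S) → sL=4/3, sR=12/5, mL=-2/15, mR=16/15
obs B: pose=(8,1,S) → sL=5/12, sR=3/5, mL=-7/60, mR=11/60
sensor matrix S = [[4/3, 12/5], [5/12, 3/5]]; det S = -1/5
solve [mL_A; mL_B] = S·[w00; w01] and [mR_A; mR_B] = S·[w10; w11]:
  w00 = -1, w01 = 1/2, w10 = -1, w11 = 1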